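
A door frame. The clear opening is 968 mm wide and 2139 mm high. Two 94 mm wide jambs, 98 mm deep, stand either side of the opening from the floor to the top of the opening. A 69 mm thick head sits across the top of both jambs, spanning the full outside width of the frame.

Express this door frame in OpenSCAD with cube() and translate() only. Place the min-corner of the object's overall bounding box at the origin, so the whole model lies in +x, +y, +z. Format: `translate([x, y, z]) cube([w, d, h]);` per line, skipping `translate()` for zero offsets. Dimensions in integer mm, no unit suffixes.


cube([94, 98, 2139]);
translate([1062, 0, 0]) cube([94, 98, 2139]);
translate([0, 0, 2139]) cube([1156, 98, 69]);


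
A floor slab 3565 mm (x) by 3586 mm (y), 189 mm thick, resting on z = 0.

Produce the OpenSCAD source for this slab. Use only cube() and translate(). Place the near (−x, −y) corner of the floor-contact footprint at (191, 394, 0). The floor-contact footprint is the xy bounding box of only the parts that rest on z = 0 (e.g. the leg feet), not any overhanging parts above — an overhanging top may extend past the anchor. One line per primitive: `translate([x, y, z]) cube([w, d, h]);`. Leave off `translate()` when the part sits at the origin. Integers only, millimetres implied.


translate([191, 394, 0]) cube([3565, 3586, 189]);


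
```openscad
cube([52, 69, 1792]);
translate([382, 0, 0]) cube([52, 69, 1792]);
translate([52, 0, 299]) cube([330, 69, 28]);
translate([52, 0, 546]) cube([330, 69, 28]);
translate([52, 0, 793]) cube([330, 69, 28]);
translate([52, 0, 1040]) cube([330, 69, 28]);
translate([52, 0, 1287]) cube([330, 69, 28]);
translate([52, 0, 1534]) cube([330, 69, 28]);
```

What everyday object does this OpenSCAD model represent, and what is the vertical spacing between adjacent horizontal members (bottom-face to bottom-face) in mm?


A ladder. The rung spacing is 247 mm.

Two tall 52×69 posts with 6 short bars between them — a ladder. Adjacent rungs sit at z = 299 and z = 546, so the spacing is 546 − 299 = 247 mm.


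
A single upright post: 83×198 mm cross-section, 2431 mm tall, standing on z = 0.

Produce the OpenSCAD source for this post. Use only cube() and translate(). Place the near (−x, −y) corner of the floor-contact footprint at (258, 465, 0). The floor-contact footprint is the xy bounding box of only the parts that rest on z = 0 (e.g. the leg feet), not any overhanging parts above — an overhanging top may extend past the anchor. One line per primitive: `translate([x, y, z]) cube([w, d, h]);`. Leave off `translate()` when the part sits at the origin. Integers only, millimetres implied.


translate([258, 465, 0]) cube([83, 198, 2431]);


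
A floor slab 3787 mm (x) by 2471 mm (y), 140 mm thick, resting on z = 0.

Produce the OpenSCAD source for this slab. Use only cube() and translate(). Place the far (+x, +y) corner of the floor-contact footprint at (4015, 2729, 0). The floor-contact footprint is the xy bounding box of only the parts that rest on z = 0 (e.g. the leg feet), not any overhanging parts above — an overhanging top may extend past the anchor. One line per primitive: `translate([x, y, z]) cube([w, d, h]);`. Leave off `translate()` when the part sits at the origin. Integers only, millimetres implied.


translate([228, 258, 0]) cube([3787, 2471, 140]);


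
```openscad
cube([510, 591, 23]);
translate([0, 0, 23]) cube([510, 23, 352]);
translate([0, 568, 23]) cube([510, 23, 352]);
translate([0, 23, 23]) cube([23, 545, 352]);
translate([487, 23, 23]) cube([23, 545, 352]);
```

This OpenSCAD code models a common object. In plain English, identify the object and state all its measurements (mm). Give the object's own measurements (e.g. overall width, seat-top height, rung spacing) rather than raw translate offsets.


An open-topped rectangular box: outside dimensions 510×591×375 mm, with a uniform wall and base thickness of 23 mm. The base is a full 510×591 slab on the floor; four walls sit on top of the base. The front and back walls (the −y and +y sides) span the full width; the two side walls fit between them.


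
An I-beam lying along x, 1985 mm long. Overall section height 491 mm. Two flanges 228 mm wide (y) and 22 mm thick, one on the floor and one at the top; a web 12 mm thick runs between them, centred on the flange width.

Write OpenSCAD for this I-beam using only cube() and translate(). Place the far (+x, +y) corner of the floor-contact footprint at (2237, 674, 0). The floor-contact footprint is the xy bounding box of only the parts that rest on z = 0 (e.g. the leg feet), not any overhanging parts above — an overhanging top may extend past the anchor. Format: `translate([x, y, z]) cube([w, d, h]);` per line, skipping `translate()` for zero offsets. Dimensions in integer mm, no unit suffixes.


translate([252, 446, 0]) cube([1985, 228, 22]);
translate([252, 554, 22]) cube([1985, 12, 447]);
translate([252, 446, 469]) cube([1985, 228, 22]);


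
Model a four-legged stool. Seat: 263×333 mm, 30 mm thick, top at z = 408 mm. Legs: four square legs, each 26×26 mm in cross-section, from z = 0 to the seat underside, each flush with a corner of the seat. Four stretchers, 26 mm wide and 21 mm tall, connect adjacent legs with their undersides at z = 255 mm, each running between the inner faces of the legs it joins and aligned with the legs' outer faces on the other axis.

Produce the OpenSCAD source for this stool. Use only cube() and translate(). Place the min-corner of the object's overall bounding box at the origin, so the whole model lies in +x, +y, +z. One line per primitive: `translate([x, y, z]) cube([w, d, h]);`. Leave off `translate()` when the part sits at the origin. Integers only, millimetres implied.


translate([0, 0, 378]) cube([263, 333, 30]);
cube([26, 26, 378]);
translate([237, 0, 0]) cube([26, 26, 378]);
translate([0, 307, 0]) cube([26, 26, 378]);
translate([237, 307, 0]) cube([26, 26, 378]);
translate([26, 0, 255]) cube([211, 26, 21]);
translate([26, 307, 255]) cube([211, 26, 21]);
translate([0, 26, 255]) cube([26, 281, 21]);
translate([237, 26, 255]) cube([26, 281, 21]);


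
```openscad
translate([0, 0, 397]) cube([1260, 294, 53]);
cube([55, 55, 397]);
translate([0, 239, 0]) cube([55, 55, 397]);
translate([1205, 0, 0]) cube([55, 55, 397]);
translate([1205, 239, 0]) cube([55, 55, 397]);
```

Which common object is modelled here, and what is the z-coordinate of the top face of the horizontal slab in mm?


A bench. The seat-top height is 450 mm.

A long slab on four corner posts — a bench. The slab sits at z = 397 with thickness 53, so the top is 397 + 53 = 450 mm.


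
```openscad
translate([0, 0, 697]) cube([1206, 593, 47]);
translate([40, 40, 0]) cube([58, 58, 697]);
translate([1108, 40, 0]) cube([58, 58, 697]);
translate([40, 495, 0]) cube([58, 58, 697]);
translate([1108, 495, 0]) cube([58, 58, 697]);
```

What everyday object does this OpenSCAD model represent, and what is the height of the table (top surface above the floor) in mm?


A table. The table height is 744 mm.

A 1206×593×47 slab sits at z = 697 on four 58 mm square posts — a table. The top surface is at 697 + 47 = 744 mm.


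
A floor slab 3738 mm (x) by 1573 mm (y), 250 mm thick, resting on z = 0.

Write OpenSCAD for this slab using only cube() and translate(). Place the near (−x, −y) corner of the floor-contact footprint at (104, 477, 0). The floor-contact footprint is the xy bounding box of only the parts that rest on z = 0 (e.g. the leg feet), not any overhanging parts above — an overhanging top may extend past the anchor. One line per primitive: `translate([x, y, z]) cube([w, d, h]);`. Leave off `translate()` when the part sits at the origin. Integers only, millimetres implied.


translate([104, 477, 0]) cube([3738, 1573, 250]);


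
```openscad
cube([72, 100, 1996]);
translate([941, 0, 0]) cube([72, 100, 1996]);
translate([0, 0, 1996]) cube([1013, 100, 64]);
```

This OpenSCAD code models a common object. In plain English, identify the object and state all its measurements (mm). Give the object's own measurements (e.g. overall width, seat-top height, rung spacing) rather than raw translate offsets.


A door frame. The clear opening is 869 mm wide and 1996 mm high. Two 72 mm wide jambs, 100 mm deep, stand either side of the opening from the floor to the top of the opening. A 64 mm thick head sits across the top of both jambs, spanning the full outside width of the frame.


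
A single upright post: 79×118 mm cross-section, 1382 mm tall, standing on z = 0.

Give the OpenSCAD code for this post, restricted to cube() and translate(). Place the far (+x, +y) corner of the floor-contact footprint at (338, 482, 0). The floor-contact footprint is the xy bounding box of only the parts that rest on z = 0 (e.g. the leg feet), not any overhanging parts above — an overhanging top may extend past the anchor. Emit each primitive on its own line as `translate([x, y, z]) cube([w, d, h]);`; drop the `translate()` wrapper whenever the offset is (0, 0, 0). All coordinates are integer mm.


translate([259, 364, 0]) cube([79, 118, 1382]);


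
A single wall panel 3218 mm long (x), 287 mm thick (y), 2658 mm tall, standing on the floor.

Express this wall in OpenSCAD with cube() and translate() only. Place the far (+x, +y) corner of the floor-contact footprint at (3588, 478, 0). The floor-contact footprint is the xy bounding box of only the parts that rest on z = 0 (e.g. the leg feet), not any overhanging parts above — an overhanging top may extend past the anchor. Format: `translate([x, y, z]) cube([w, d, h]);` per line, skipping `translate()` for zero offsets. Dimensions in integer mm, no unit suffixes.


translate([370, 191, 0]) cube([3218, 287, 2658]);


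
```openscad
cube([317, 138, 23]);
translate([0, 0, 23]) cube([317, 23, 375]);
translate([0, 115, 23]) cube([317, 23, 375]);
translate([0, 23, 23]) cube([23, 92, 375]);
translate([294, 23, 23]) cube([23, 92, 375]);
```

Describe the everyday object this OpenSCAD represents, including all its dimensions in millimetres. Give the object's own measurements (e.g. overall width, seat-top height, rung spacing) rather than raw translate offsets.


An open-topped rectangular box: outside dimensions 317×138×398 mm, with a uniform wall and base thickness of 23 mm. The base is a full 317×138 slab on the floor; four walls sit on top of the base. The front and back walls (the −y and +y sides) span the full width; the two side walls fit between them.


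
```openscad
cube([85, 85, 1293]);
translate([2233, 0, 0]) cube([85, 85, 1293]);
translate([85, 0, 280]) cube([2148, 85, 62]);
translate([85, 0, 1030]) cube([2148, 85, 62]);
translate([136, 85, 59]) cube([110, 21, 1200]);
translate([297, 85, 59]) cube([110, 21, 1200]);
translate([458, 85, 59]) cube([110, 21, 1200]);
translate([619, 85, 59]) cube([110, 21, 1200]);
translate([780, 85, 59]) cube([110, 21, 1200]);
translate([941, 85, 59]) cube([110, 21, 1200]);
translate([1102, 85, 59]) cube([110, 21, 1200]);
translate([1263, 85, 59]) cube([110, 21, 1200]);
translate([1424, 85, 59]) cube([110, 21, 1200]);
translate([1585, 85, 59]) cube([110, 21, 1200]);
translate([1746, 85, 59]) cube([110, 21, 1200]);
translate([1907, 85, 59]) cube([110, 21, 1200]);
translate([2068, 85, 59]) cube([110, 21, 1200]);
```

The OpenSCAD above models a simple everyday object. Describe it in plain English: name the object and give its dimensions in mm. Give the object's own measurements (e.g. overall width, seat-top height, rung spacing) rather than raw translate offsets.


A fence section. Two 85×85 mm posts, 1293 mm tall, stand on the floor with a clear span of 2148 mm between their inner faces. Two horizontal rails of 85×62 mm section span the gap between the posts with their undersides at z = 280 mm and z = 1030 mm, flush with the posts' −y face. 13 pickets, each 110 mm wide, 21 mm thick and 1200 mm tall, are fixed to the +y face of the rails with their bottoms at z = 59 mm, spaced across the span with a 51 mm gap after the −x post and between neighbouring pickets, with 55 mm left before the +x post.


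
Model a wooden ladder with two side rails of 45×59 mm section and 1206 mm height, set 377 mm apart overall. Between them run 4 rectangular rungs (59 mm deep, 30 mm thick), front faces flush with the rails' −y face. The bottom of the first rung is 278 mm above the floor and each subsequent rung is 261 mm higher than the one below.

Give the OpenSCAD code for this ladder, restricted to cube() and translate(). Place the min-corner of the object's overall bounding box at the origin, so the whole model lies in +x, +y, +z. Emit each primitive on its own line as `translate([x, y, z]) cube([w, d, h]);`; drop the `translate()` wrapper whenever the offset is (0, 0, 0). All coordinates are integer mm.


// rung span = 377 - 2*45 = 287
// rung[k] z = 278 + k*261
cube([45, 59, 1206]);
translate([332, 0, 0]) cube([45, 59, 1206]);
translate([45, 0, 278]) cube([287, 59, 30]);
translate([45, 0, 539]) cube([287, 59, 30]);
translate([45, 0, 800]) cube([287, 59, 30]);
translate([45, 0, 1061]) cube([287, 59, 30]);


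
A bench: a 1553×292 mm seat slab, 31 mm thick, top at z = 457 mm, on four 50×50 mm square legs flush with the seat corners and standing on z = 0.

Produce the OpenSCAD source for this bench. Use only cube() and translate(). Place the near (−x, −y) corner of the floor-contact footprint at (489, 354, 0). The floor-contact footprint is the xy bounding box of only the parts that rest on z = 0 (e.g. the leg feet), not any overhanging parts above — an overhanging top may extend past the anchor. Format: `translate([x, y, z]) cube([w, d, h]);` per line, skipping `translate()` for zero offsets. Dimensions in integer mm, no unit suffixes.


translate([489, 354, 426]) cube([1553, 292, 31]);
translate([489, 354, 0]) cube([50, 50, 426]);
translate([489, 596, 0]) cube([50, 50, 426]);
translate([1992, 354, 0]) cube([50, 50, 426]);
translate([1992, 596, 0]) cube([50, 50, 426]);


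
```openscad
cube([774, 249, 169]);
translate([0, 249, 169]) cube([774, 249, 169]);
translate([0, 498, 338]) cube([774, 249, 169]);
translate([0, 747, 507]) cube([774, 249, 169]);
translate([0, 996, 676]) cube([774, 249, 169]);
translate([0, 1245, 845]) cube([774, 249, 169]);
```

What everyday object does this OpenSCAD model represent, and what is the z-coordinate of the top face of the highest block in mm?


A staircase. The total rise is 1014 mm.

6 identical blocks, each offset up and back from the previous — a staircase. Each step is 169 mm tall and there are 6 of them, so the total rise is 6 × 169 = 1014 mm.


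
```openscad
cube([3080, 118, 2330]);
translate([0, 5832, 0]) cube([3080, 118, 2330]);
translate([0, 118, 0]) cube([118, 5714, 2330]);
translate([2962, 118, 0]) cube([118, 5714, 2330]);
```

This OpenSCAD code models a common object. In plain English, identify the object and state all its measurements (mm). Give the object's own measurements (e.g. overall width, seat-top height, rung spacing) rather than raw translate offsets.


The wall frame of a small rectangular building: four walls, each 2330 mm tall and 118 mm thick, enclosing a footprint 3080 mm (x) by 5950 mm (y) outside-to-outside, with no floor or roof. The front and back walls (the −y and +y sides) span the full width; the two side walls fit between them.


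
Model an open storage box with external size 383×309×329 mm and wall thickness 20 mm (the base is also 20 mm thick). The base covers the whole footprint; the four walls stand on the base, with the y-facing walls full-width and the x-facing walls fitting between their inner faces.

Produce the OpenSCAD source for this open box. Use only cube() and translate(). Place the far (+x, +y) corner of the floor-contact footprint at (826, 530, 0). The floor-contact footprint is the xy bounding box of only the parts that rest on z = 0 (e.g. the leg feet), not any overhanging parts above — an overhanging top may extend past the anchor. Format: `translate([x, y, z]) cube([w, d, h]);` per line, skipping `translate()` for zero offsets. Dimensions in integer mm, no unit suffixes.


translate([443, 221, 0]) cube([383, 309, 20]);
translate([443, 221, 20]) cube([383, 20, 309]);
translate([443, 510, 20]) cube([383, 20, 309]);
translate([443, 241, 20]) cube([20, 269, 309]);
translate([806, 241, 20]) cube([20, 269, 309]);


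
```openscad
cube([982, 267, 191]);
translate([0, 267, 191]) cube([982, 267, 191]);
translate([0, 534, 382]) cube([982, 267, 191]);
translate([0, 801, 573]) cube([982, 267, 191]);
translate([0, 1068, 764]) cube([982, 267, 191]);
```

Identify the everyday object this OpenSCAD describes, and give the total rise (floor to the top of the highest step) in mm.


A staircase. The total rise is 955 mm.

5 identical blocks, each offset up and back from the previous — a staircase. Each step is 191 mm tall and there are 5 of them, so the total rise is 5 × 191 = 955 mm.


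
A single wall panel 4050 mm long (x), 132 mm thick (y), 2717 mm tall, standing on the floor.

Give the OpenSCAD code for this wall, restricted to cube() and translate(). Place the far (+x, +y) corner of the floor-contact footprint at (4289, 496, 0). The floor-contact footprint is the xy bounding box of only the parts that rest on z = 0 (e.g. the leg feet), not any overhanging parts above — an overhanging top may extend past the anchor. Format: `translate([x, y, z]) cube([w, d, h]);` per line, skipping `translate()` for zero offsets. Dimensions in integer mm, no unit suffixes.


translate([239, 364, 0]) cube([4050, 132, 2717]);


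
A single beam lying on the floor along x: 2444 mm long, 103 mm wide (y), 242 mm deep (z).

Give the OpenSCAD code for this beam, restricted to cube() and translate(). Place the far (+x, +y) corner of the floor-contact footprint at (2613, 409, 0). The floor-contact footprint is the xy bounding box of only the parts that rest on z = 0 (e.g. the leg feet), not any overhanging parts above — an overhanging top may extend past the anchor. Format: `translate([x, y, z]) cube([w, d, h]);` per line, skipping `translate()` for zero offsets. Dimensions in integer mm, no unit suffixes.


translate([169, 306, 0]) cube([2444, 103, 242]);


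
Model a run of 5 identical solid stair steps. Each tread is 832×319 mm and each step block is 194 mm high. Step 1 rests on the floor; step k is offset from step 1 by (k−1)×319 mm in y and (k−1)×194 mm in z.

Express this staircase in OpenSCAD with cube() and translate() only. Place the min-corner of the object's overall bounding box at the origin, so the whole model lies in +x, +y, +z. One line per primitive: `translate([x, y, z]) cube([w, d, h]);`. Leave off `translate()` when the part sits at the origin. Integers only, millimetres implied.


cube([832, 319, 194]);
translate([0, 319, 194]) cube([832, 319, 194]);
translate([0, 638, 388]) cube([832, 319, 194]);
translate([0, 957, 582]) cube([832, 319, 194]);
translate([0, 1276, 776]) cube([832, 319, 194]);


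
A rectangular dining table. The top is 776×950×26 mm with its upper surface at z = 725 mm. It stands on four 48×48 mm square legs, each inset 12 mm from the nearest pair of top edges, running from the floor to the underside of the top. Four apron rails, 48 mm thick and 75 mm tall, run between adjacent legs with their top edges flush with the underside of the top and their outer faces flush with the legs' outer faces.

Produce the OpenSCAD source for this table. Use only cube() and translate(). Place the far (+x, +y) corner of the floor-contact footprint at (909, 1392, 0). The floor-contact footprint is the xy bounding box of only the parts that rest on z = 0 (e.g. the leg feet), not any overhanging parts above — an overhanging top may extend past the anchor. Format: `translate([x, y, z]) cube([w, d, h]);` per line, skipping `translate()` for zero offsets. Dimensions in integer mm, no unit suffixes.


translate([145, 454, 699]) cube([776, 950, 26]);
translate([157, 466, 0]) cube([48, 48, 699]);
translate([861, 466, 0]) cube([48, 48, 699]);
translate([157, 1344, 0]) cube([48, 48, 699]);
translate([861, 1344, 0]) cube([48, 48, 699]);
translate([205, 466, 624]) cube([656, 48, 75]);
translate([205, 1344, 624]) cube([656, 48, 75]);
translate([157, 514, 624]) cube([48, 830, 75]);
translate([861, 514, 624]) cube([48, 830, 75]);


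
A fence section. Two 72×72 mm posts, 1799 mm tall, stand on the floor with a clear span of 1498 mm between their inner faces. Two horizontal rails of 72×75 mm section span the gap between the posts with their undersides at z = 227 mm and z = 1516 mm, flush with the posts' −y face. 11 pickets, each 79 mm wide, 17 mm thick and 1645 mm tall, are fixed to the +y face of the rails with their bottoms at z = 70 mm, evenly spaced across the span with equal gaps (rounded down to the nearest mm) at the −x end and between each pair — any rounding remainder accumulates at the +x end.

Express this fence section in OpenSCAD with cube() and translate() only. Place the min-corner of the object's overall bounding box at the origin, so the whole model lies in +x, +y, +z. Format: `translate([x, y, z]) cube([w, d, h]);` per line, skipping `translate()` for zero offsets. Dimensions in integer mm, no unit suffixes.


cube([72, 72, 1799]);
translate([1570, 0, 0]) cube([72, 72, 1799]);
translate([72, 0, 227]) cube([1498, 72, 75]);
translate([72, 0, 1516]) cube([1498, 72, 75]);
translate([124, 72, 70]) cube([79, 17, 1645]);
translate([255, 72, 70]) cube([79, 17, 1645]);
translate([386, 72, 70]) cube([79, 17, 1645]);
translate([517, 72, 70]) cube([79, 17, 1645]);
translate([648, 72, 70]) cube([79, 17, 1645]);
translate([779, 72, 70]) cube([79, 17, 1645]);
translate([910, 72, 70]) cube([79, 17, 1645]);
translate([1041, 72, 70]) cube([79, 17, 1645]);
translate([1172, 72, 70]) cube([79, 17, 1645]);
translate([1303, 72, 70]) cube([79, 17, 1645]);
translate([1434, 72, 70]) cube([79, 17, 1645]);


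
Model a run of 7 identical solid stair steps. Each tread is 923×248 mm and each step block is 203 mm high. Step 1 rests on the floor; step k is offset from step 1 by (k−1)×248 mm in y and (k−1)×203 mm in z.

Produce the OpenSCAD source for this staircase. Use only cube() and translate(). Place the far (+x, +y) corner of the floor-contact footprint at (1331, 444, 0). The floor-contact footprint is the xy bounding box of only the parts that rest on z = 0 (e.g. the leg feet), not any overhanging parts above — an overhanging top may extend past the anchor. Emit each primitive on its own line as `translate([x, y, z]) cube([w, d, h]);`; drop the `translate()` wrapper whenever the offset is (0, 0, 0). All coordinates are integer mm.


translate([408, 196, 0]) cube([923, 248, 203]);
translate([408, 444, 203]) cube([923, 248, 203]);
translate([408, 692, 406]) cube([923, 248, 203]);
translate([408, 940, 609]) cube([923, 248, 203]);
translate([408, 1188, 812]) cube([923, 248, 203]);
translate([408, 1436, 1015]) cube([923, 248, 203]);
translate([408, 1684, 1218]) cube([923, 248, 203]);


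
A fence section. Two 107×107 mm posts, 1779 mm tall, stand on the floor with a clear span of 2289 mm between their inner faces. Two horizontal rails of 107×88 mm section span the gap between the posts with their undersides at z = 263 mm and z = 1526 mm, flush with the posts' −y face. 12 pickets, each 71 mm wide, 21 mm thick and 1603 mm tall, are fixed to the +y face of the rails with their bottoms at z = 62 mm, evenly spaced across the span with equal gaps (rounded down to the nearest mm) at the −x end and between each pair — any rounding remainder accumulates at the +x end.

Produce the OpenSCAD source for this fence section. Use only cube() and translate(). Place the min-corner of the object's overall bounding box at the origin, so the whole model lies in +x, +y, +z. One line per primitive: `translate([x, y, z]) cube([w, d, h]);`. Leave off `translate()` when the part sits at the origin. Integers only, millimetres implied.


cube([107, 107, 1779]);
translate([2396, 0, 0]) cube([107, 107, 1779]);
translate([107, 0, 263]) cube([2289, 107, 88]);
translate([107, 0, 1526]) cube([2289, 107, 88]);
translate([217, 107, 62]) cube([71, 21, 1603]);
translate([398, 107, 62]) cube([71, 21, 1603]);
translate([579, 107, 62]) cube([71, 21, 1603]);
translate([760, 107, 62]) cube([71, 21, 1603]);
translate([941, 107, 62]) cube([71, 21, 1603]);
translate([1122, 107, 62]) cube([71, 21, 1603]);
translate([1303, 107, 62]) cube([71, 21, 1603]);
translate([1484, 107, 62]) cube([71, 21, 1603]);
translate([1665, 107, 62]) cube([71, 21, 1603]);
translate([1846, 107, 62]) cube([71, 21, 1603]);
translate([2027, 107, 62]) cube([71, 21, 1603]);
translate([2208, 107, 62]) cube([71, 21, 1603]);


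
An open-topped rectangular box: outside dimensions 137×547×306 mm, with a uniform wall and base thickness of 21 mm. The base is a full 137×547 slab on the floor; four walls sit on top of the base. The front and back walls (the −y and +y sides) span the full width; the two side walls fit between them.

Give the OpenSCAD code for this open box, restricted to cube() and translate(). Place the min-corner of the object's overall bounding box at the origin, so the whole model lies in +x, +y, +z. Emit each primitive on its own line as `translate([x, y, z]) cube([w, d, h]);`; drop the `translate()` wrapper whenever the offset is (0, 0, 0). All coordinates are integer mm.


cube([137, 547, 21]);
translate([0, 0, 21]) cube([137, 21, 285]);
translate([0, 526, 21]) cube([137, 21, 285]);
translate([0, 21, 21]) cube([21, 505, 285]);
translate([116, 21, 21]) cube([21, 505, 285]);


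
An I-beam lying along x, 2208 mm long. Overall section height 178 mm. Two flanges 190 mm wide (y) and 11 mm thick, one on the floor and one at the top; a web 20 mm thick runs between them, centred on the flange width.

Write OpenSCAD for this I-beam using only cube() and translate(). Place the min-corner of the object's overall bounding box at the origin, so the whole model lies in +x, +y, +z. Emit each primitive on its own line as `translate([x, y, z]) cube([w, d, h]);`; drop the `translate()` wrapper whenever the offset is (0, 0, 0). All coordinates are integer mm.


cube([2208, 190, 11]);
translate([0, 85, 11]) cube([2208, 20, 156]);
translate([0, 0, 167]) cube([2208, 190, 11]);


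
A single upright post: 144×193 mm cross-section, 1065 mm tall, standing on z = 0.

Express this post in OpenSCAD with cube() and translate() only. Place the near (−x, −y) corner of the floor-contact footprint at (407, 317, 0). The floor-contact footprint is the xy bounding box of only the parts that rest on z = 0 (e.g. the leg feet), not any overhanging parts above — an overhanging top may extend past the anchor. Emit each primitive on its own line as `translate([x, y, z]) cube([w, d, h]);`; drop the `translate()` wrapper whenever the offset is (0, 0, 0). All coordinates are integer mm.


translate([407, 317, 0]) cube([144, 193, 1065]);


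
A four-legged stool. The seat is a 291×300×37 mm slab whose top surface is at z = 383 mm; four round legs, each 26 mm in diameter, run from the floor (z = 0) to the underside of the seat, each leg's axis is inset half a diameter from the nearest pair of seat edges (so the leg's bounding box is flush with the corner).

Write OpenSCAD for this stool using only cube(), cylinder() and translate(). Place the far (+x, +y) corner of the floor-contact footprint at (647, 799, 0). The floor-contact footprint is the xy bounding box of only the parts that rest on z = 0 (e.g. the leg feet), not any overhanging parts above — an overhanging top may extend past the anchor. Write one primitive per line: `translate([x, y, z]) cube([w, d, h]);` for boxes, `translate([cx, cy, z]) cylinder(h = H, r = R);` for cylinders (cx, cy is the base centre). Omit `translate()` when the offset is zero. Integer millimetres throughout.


// leg_h = 383 - 37 = 346
translate([356, 499, 346]) cube([291, 300, 37]);
translate([369, 512, 0]) cylinder(h = 346, r = 13);
translate([634, 512, 0]) cylinder(h = 346, r = 13);
translate([369, 786, 0]) cylinder(h = 346, r = 13);
translate([634, 786, 0]) cylinder(h = 346, r = 13);


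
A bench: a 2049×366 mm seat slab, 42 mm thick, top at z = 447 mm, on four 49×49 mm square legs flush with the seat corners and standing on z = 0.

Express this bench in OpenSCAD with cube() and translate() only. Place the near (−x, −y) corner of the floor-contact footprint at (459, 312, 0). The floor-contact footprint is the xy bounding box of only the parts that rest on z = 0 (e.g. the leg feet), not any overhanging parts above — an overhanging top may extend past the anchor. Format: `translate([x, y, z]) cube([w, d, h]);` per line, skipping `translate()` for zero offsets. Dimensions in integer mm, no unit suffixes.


translate([459, 312, 405]) cube([2049, 366, 42]);
translate([459, 312, 0]) cube([49, 49, 405]);
translate([459, 629, 0]) cube([49, 49, 405]);
translate([2459, 312, 0]) cube([49, 49, 405]);
translate([2459, 629, 0]) cube([49, 49, 405]);


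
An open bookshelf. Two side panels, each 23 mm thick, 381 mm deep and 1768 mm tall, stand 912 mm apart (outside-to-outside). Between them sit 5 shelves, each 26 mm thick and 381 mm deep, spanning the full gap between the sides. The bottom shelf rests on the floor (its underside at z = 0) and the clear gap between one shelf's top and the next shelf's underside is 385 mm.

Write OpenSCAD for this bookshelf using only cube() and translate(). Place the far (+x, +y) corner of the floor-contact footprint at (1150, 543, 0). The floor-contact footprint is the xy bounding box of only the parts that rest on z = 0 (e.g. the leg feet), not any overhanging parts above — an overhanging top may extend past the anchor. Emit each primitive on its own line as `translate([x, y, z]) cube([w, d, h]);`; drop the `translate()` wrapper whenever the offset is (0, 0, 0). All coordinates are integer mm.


translate([238, 162, 0]) cube([23, 381, 1768]);
translate([1127, 162, 0]) cube([23, 381, 1768]);
translate([261, 162, 0]) cube([866, 381, 26]);
translate([261, 162, 411]) cube([866, 381, 26]);
translate([261, 162, 822]) cube([866, 381, 26]);
translate([261, 162, 1233]) cube([866, 381, 26]);
translate([261, 162, 1644]) cube([866, 381, 26]);


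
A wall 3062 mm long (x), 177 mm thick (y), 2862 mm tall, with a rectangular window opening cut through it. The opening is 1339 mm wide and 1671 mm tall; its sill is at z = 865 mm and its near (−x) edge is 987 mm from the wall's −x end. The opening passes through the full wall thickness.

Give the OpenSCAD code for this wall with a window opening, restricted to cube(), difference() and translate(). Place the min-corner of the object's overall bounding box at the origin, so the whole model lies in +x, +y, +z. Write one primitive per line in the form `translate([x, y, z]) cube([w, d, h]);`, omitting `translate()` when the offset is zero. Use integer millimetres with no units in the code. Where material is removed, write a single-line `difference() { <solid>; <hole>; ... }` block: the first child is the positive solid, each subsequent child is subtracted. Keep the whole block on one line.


difference() { cube([3062, 177, 2862]); translate([987, 0, 865]) cube([1339, 177, 1671]); }


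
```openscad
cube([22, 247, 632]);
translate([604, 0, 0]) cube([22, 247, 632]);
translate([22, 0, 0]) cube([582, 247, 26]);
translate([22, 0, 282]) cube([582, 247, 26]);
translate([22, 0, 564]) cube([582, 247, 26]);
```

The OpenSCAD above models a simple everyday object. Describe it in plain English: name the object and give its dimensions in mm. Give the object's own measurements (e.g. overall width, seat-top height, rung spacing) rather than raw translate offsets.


An open bookshelf. Two side panels, each 22 mm thick, 247 mm deep and 632 mm tall, stand 626 mm apart (outside-to-outside). Between them sit 3 shelves, each 26 mm thick and 247 mm deep, spanning the full gap between the sides. The bottom shelf rests on the floor (its underside at z = 0) and the clear gap between one shelf's top and the next shelf's underside is 256 mm.


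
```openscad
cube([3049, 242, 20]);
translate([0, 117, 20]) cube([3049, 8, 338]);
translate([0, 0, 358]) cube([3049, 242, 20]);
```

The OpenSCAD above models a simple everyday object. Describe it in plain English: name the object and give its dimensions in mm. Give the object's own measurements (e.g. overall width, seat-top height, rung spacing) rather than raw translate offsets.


An I-beam lying along x, 3049 mm long. Overall section height 378 mm. Two flanges 242 mm wide (y) and 20 mm thick, one on the floor and one at the top; a web 8 mm thick runs between them, centred on the flange width.


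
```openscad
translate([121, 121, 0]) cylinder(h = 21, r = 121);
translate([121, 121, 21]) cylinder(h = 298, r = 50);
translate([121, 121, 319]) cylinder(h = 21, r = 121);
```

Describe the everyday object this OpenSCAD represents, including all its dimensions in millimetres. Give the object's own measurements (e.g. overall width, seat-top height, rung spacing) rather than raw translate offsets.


A spool: two coaxial disc flanges of radius 121 mm and thickness 21 mm, joined by a core cylinder of radius 50 mm and height 298 mm. The lower flange rests on z = 0 and the three cylinders share a vertical axis.


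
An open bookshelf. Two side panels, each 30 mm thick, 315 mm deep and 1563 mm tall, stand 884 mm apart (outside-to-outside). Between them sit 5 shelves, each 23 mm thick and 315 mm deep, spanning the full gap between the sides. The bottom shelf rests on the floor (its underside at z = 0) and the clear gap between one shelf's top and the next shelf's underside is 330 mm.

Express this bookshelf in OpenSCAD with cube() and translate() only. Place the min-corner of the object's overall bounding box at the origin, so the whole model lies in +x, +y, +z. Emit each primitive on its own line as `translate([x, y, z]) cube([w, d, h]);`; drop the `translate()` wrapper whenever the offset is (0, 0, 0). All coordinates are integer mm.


cube([30, 315, 1563]);
translate([854, 0, 0]) cube([30, 315, 1563]);
translate([30, 0, 0]) cube([824, 315, 23]);
translate([30, 0, 353]) cube([824, 315, 23]);
translate([30, 0, 706]) cube([824, 315, 23]);
translate([30, 0, 1059]) cube([824, 315, 23]);
translate([30, 0, 1412]) cube([824, 315, 23]);


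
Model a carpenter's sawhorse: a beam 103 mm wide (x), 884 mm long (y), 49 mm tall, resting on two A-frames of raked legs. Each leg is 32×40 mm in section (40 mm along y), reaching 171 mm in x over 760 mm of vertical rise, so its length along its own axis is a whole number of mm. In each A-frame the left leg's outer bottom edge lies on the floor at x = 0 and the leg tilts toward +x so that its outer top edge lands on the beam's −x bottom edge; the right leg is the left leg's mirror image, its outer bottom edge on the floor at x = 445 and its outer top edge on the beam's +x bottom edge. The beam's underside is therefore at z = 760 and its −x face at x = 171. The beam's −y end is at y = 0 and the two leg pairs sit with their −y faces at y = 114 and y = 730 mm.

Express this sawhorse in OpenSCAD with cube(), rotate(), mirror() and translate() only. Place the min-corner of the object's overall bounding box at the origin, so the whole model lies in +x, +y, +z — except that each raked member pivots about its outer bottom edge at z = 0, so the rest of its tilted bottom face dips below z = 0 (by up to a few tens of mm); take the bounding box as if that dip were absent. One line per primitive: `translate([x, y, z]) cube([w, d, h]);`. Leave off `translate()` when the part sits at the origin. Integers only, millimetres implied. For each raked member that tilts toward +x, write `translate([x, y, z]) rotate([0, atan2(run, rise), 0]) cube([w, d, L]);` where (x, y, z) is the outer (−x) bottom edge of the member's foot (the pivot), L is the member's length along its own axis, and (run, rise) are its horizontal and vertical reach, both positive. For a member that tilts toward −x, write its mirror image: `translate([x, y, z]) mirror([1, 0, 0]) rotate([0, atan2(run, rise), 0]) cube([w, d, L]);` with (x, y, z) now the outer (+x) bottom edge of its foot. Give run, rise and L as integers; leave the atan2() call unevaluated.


translate([171, 0, 760]) cube([103, 884, 49]);
translate([0, 114, 0]) rotate([0, atan2(171, 760), 0]) cube([32, 40, 779]);
translate([445, 114, 0]) mirror([1, 0, 0]) rotate([0, atan2(171, 760), 0]) cube([32, 40, 779]);
translate([0, 730, 0]) rotate([0, atan2(171, 760), 0]) cube([32, 40, 779]);
translate([445, 730, 0]) mirror([1, 0, 0]) rotate([0, atan2(171, 760), 0]) cube([32, 40, 779]);


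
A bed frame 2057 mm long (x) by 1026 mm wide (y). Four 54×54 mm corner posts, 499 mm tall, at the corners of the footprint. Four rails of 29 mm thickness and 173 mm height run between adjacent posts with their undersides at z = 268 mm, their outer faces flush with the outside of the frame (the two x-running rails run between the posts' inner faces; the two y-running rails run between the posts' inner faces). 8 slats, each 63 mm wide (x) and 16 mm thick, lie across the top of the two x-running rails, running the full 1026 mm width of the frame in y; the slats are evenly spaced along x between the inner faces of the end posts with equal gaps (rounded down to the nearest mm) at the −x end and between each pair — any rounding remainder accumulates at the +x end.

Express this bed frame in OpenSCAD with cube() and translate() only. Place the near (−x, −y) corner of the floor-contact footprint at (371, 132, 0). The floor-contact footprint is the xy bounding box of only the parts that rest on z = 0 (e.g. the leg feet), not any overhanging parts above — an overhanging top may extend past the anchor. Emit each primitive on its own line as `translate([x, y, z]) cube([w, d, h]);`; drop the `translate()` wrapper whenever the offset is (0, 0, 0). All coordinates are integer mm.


translate([371, 132, 0]) cube([54, 54, 499]);
translate([371, 1104, 0]) cube([54, 54, 499]);
translate([2374, 132, 0]) cube([54, 54, 499]);
translate([2374, 1104, 0]) cube([54, 54, 499]);
translate([425, 132, 268]) cube([1949, 29, 173]);
translate([425, 1129, 268]) cube([1949, 29, 173]);
translate([371, 186, 268]) cube([29, 918, 173]);
translate([2399, 186, 268]) cube([29, 918, 173]);
translate([585, 132, 441]) cube([63, 1026, 16]);
translate([808, 132, 441]) cube([63, 1026, 16]);
translate([1031, 132, 441]) cube([63, 1026, 16]);
translate([1254, 132, 441]) cube([63, 1026, 16]);
translate([1477, 132, 441]) cube([63, 1026, 16]);
translate([1700, 132, 441]) cube([63, 1026, 16]);
translate([1923, 132, 441]) cube([63, 1026, 16]);
translate([2146, 132, 441]) cube([63, 1026, 16]);


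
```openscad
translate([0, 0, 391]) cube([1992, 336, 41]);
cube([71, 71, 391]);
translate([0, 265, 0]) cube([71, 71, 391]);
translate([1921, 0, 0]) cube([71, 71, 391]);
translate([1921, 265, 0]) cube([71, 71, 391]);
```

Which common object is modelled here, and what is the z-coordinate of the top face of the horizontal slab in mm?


A bench. The seat-top height is 432 mm.

A long slab on four corner posts — a bench. The slab sits at z = 391 with thickness 41, so the top is 391 + 41 = 432 mm.


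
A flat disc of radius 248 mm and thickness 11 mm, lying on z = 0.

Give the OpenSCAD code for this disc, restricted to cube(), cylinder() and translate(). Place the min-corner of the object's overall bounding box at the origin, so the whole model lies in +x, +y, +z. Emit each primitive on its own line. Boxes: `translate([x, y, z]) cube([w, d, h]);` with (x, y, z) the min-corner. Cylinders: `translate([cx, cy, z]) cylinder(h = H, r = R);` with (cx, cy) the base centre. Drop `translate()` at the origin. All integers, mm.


translate([248, 248, 0]) cylinder(h = 11, r = 248);


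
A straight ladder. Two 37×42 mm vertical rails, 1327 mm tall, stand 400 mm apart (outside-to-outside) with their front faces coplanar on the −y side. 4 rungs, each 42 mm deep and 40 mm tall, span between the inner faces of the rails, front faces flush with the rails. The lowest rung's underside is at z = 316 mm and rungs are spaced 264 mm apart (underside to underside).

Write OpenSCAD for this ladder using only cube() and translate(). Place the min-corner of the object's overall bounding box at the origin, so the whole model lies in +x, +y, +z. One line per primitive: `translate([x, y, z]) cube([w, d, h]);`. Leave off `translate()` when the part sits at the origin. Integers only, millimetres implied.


// rung span = 400 - 2*37 = 326
// rung[k] z = 316 + k*264
cube([37, 42, 1327]);
translate([363, 0, 0]) cube([37, 42, 1327]);
translate([37, 0, 316]) cube([326, 42, 40]);
translate([37, 0, 580]) cube([326, 42, 40]);
translate([37, 0, 844]) cube([326, 42, 40]);
translate([37, 0, 1108]) cube([326, 42, 40]);
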